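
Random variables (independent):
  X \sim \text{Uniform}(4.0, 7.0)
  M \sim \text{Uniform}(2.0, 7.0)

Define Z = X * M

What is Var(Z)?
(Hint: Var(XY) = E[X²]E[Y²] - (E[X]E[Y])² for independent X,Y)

Var(XY) = E[X²]E[Y²] - (E[X]E[Y])²
E[X] = 5.5, Var(X) = 0.75
E[M] = 4.5, Var(M) = 2.0833333
E[X²] = 0.75 + 5.5² = 31
E[M²] = 2.0833333 + 4.5² = 22.333333
Var(Z) = 31*22.333333 - (5.5*4.5)²
= 692.33333 - 612.5625 = 79.770833

79.770833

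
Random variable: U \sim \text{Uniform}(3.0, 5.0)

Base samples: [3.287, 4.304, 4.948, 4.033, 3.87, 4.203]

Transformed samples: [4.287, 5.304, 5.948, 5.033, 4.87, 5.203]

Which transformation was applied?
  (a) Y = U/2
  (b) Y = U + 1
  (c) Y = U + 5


Checking option (b) Y = U + 1:
  U = 3.287 -> Y = 4.287 ✓
  U = 4.304 -> Y = 5.304 ✓
  U = 4.948 -> Y = 5.948 ✓
All samples match this transformation.

(b) U + 1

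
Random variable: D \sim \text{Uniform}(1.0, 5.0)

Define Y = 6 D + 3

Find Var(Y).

For Y = aD + b: Var(Y) = a² * Var(D)
Var(D) = (5 - 1)^2/12 = 1.3333333
Var(Y) = 6² * 1.3333333 = 36 * 1.3333333 = 48

48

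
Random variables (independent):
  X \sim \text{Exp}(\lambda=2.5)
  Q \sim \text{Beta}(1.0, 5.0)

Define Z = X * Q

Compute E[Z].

For independent RVs: E[XY] = E[X]*E[Y]
E[X] = 0.4
E[Q] = 0.16666667
E[Z] = 0.4 * 0.16666667 = 0.066666667

0.066666667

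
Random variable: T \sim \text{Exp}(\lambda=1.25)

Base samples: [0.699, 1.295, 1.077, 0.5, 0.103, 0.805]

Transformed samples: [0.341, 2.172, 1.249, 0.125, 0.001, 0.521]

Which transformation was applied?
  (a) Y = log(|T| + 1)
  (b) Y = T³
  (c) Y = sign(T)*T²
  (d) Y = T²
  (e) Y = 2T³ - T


Checking option (b) Y = T³:
  T = 0.699 -> Y = 0.341 ✓
  T = 1.295 -> Y = 2.172 ✓
  T = 1.077 -> Y = 1.249 ✓
All samples match this transformation.

(b) T³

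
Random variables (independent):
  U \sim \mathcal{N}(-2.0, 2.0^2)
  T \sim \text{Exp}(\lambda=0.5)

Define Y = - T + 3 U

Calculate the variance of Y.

For independent RVs: Var(aX + bY) = a²Var(X) + b²Var(Y)
Var(U) = 4
Var(T) = 4
Var(Y) = 3²*4 + (-1)²*4
= 9*4 + 1*4 = 40

40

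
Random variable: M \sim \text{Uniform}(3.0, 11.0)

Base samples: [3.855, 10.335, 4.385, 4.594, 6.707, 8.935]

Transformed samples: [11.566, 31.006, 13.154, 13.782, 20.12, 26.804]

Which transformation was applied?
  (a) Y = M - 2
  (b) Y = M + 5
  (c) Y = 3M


Checking option (c) Y = 3M:
  M = 3.855 -> Y = 11.566 ✓
  M = 10.335 -> Y = 31.006 ✓
  M = 4.385 -> Y = 13.154 ✓
All samples match this transformation.

(c) 3M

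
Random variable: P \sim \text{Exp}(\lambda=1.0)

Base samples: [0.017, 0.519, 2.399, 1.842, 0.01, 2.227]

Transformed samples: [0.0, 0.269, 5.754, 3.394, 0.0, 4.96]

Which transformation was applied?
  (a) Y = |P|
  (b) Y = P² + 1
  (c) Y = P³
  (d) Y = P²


Checking option (d) Y = P²:
  P = 0.017 -> Y = 0.0 ✓
  P = 0.519 -> Y = 0.269 ✓
  P = 2.399 -> Y = 5.754 ✓
All samples match this transformation.

(d) P²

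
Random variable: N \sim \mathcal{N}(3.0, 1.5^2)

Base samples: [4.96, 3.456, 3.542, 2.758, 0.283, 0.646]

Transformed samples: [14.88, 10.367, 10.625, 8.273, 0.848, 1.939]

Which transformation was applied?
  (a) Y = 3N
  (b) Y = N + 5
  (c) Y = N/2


Checking option (a) Y = 3N:
  N = 4.96 -> Y = 14.88 ✓
  N = 3.456 -> Y = 10.367 ✓
  N = 3.542 -> Y = 10.625 ✓
All samples match this transformation.

(a) 3N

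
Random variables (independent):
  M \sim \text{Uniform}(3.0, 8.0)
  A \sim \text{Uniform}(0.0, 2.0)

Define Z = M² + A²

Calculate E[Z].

E[Z] = E[M²] + E[A²]
E[M²] = Var(M) + E[M]² = 2.0833333 + 30.25 = 32.333333
E[A²] = Var(A) + E[A]² = 0.33333333 + 1 = 1.3333333
E[Z] = 32.333333 + 1.3333333 = 33.666667

33.666667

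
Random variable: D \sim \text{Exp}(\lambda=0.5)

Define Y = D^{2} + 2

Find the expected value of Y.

E[Y] = 1*E[D²] + 2
E[D] = 2
E[D²] = Var(D) + (E[D])² = 4 + 4 = 8
E[Y] = 1*8 + 2 = 10

10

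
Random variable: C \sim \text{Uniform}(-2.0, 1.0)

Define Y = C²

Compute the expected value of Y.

Using E[X²] = Var(X) + (E[X])²:
E[C] = -0.5
Var(C) = (1 + 2)^2/12 = 0.75
E[C²] = 0.75 + (-0.5)² = 0.75 + 0.25 = 1

1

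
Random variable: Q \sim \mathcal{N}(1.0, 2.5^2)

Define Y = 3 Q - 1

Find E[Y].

For Y = 3Q - 1:
E[Y] = 3 * E[Q] - 1
E[Q] = 1.0 = 1
E[Y] = 3 * 1 - 1 = 2

2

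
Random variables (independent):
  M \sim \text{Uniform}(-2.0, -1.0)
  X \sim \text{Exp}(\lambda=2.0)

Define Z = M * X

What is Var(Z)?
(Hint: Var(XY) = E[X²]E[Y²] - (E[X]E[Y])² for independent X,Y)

Var(XY) = E[X²]E[Y²] - (E[X]E[Y])²
E[M] = -1.5, Var(M) = 0.083333333
E[X] = 0.5, Var(X) = 0.25
E[M²] = 0.083333333 + (-1.5)² = 2.3333333
E[X²] = 0.25 + 0.5² = 0.5
Var(Z) = 2.3333333*0.5 - (-1.5*0.5)²
= 1.1666667 - 0.5625 = 0.60416667

0.60416667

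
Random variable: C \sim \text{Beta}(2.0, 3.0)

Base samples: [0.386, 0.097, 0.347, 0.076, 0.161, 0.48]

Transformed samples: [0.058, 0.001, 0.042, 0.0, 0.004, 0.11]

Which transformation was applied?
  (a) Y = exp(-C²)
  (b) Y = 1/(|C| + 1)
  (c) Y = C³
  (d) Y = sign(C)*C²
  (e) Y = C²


Checking option (c) Y = C³:
  C = 0.386 -> Y = 0.058 ✓
  C = 0.097 -> Y = 0.001 ✓
  C = 0.347 -> Y = 0.042 ✓
All samples match this transformation.

(c) C³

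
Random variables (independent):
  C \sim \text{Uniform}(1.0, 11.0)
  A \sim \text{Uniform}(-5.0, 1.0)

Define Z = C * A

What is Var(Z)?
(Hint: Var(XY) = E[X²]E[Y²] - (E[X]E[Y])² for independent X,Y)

Var(XY) = E[X²]E[Y²] - (E[X]E[Y])²
E[C] = 6, Var(C) = 8.3333333
E[A] = -2, Var(A) = 3
E[C²] = 8.3333333 + 6² = 44.333333
E[A²] = 3 + (-2)² = 7
Var(Z) = 44.333333*7 - (6*(-2))²
= 310.33333 - 144 = 166.33333

166.33333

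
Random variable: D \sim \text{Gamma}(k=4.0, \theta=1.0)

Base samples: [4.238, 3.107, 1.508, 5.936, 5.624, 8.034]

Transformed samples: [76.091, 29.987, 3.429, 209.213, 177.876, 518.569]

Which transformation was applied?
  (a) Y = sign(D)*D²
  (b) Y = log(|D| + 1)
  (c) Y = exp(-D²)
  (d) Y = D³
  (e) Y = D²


Checking option (d) Y = D³:
  D = 4.238 -> Y = 76.091 ✓
  D = 3.107 -> Y = 29.987 ✓
  D = 1.508 -> Y = 3.429 ✓
All samples match this transformation.

(d) D³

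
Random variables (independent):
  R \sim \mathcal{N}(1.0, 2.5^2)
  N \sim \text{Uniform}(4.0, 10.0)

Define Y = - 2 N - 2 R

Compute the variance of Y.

For independent RVs: Var(aX + bY) = a²Var(X) + b²Var(Y)
Var(R) = 6.25
Var(N) = 3
Var(Y) = (-2)²*6.25 + (-2)²*3
= 4*6.25 + 4*3 = 37

37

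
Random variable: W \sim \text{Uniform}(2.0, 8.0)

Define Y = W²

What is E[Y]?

E[W²] = Var(W) + (E[W])² = 3 + 25 = 28

28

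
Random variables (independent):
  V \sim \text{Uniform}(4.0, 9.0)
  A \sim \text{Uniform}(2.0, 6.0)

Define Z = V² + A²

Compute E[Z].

E[Z] = E[V²] + E[A²]
E[V²] = Var(V) + E[V]² = 2.0833333 + 42.25 = 44.333333
E[A²] = Var(A) + E[A]² = 1.3333333 + 16 = 17.333333
E[Z] = 44.333333 + 17.333333 = 61.666667

61.666667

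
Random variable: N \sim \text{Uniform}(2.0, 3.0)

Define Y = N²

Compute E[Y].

Using E[X²] = Var(X) + (E[X])²:
E[N] = 2.5
Var(N) = (3 - 2)^2/12 = 0.083333333
E[N²] = 0.083333333 + 2.5² = 0.083333333 + 6.25 = 6.3333333

6.3333333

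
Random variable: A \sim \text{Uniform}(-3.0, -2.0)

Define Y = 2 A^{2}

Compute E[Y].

E[Y] = 2*E[A²]
E[A] = -2.5
E[A²] = Var(A) + (E[A])² = 0.083333333 + 6.25 = 6.3333333
E[Y] = 2*6.3333333 = 12.666667

12.666667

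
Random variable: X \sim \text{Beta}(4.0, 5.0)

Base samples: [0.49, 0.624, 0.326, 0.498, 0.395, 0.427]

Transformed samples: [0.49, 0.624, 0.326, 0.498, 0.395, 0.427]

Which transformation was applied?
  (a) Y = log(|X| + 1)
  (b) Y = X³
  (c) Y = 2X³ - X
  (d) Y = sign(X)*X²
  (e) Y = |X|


Checking option (e) Y = |X|:
  X = 0.49 -> Y = 0.49 ✓
  X = 0.624 -> Y = 0.624 ✓
  X = 0.326 -> Y = 0.326 ✓
All samples match this transformation.

(e) |X|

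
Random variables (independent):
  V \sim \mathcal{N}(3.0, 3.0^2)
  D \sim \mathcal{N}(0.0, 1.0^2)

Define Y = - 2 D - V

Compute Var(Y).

For independent RVs: Var(aX + bY) = a²Var(X) + b²Var(Y)
Var(V) = 9
Var(D) = 1
Var(Y) = (-1)²*9 + (-2)²*1
= 1*9 + 4*1 = 13

13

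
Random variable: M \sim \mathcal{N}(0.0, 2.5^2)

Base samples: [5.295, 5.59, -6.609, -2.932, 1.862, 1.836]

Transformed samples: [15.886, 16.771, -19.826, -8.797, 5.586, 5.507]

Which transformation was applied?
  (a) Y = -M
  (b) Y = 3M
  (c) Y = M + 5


Checking option (b) Y = 3M:
  M = 5.295 -> Y = 15.886 ✓
  M = 5.59 -> Y = 16.771 ✓
  M = -6.609 -> Y = -19.826 ✓
All samples match this transformation.

(b) 3M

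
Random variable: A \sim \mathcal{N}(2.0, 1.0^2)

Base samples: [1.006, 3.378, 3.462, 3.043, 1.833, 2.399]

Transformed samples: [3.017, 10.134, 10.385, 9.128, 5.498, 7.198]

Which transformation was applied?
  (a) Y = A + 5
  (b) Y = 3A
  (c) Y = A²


Checking option (b) Y = 3A:
  A = 1.006 -> Y = 3.017 ✓
  A = 3.378 -> Y = 10.134 ✓
  A = 3.462 -> Y = 10.385 ✓
All samples match this transformation.

(b) 3A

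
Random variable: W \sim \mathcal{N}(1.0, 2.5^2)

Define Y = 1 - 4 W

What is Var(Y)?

For Y = aW + b: Var(Y) = a² * Var(W)
Var(W) = 2.5^2 = 6.25
Var(Y) = (-4)² * 6.25 = 16 * 6.25 = 100

100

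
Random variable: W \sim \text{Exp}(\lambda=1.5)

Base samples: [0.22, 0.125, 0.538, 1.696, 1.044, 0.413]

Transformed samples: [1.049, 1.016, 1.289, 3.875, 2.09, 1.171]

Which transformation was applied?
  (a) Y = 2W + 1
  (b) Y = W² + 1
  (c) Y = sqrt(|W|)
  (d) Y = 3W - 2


Checking option (b) Y = W² + 1:
  W = 0.22 -> Y = 1.049 ✓
  W = 0.125 -> Y = 1.016 ✓
  W = 0.538 -> Y = 1.289 ✓
All samples match this transformation.

(b) W² + 1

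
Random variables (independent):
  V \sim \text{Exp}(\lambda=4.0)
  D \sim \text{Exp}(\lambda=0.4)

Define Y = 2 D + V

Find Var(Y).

For independent RVs: Var(aX + bY) = a²Var(X) + b²Var(Y)
Var(V) = 0.0625
Var(D) = 6.25
Var(Y) = 1²*0.0625 + 2²*6.25
= 1*0.0625 + 4*6.25 = 25.0625

25.0625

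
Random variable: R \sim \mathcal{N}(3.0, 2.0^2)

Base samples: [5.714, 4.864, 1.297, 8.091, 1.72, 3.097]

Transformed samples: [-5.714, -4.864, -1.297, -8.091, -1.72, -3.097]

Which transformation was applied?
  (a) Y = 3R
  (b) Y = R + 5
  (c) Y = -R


Checking option (c) Y = -R:
  R = 5.714 -> Y = -5.714 ✓
  R = 4.864 -> Y = -4.864 ✓
  R = 1.297 -> Y = -1.297 ✓
All samples match this transformation.

(c) -R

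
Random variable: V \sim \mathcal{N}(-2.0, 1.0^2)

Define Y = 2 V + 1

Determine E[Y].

For Y = 2V + 1:
E[Y] = 2 * E[V] + 1
E[V] = -2.0 = -2
E[Y] = 2 * (-2) + 1 = -3

-3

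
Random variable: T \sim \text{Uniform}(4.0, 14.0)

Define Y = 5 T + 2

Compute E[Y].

For Y = 5T + 2:
E[Y] = 5 * E[T] + 2
E[T] = (4 + 14)/2 = 9
E[Y] = 5 * 9 + 2 = 47

47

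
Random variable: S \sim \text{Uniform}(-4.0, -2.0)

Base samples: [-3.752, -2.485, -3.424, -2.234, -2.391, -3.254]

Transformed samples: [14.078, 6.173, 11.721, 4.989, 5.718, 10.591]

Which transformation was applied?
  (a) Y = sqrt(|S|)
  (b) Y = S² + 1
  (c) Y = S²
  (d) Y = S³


Checking option (c) Y = S²:
  S = -3.752 -> Y = 14.078 ✓
  S = -2.485 -> Y = 6.173 ✓
  S = -3.424 -> Y = 11.721 ✓
All samples match this transformation.

(c) S²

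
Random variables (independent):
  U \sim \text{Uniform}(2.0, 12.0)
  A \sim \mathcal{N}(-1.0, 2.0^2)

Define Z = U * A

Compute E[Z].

For independent RVs: E[XY] = E[X]*E[Y]
E[U] = 7
E[A] = -1
E[Z] = 7 * (-1) = -7

-7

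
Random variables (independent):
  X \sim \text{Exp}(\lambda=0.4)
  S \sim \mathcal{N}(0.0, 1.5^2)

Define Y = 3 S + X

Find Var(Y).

For independent RVs: Var(aX + bY) = a²Var(X) + b²Var(Y)
Var(X) = 6.25
Var(S) = 2.25
Var(Y) = 1²*6.25 + 3²*2.25
= 1*6.25 + 9*2.25 = 26.5

26.5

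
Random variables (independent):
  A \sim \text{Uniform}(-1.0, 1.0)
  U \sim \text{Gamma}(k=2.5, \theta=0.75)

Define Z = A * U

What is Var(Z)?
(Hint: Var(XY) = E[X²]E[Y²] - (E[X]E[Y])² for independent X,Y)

Var(XY) = E[X²]E[Y²] - (E[X]E[Y])²
E[A] = 0, Var(A) = 0.33333333
E[U] = 1.875, Var(U) = 1.40625
E[A²] = 0.33333333 + 0² = 0.33333333
E[U²] = 1.40625 + 1.875² = 4.921875
Var(Z) = 0.33333333*4.921875 - (0*1.875)²
= 1.640625 - 0 = 1.640625

1.640625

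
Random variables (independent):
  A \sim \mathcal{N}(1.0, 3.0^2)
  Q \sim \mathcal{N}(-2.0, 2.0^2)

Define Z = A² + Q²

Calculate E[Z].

E[Z] = E[A²] + E[Q²]
E[A²] = Var(A) + E[A]² = 9 + 1 = 10
E[Q²] = Var(Q) + E[Q]² = 4 + 4 = 8
E[Z] = 10 + 8 = 18

18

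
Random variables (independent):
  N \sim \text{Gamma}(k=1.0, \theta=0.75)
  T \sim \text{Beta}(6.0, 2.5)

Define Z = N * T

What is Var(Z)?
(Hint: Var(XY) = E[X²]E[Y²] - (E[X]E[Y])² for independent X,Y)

Var(XY) = E[X²]E[Y²] - (E[X]E[Y])²
E[N] = 0.75, Var(N) = 0.5625
E[T] = 0.70588235, Var(T) = 0.021853943
E[N²] = 0.5625 + 0.75² = 1.125
E[T²] = 0.021853943 + 0.70588235² = 0.52012384
Var(Z) = 1.125*0.52012384 - (0.75*0.70588235)²
= 0.58513932 - 0.28027682 = 0.3048625

0.3048625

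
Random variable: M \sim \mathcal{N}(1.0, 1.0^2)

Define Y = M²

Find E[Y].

Using E[X²] = Var(X) + (E[X])²:
E[M] = 1
Var(M) = 1.0^2 = 1
E[M²] = 1 + 1² = 1 + 1 = 2

2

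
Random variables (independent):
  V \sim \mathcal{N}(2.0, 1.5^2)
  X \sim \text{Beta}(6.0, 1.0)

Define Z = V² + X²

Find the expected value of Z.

E[Z] = E[V²] + E[X²]
E[V²] = Var(V) + E[V]² = 2.25 + 4 = 6.25
E[X²] = Var(X) + E[X]² = 0.015306122 + 0.73469388 = 0.75
E[Z] = 6.25 + 0.75 = 7

7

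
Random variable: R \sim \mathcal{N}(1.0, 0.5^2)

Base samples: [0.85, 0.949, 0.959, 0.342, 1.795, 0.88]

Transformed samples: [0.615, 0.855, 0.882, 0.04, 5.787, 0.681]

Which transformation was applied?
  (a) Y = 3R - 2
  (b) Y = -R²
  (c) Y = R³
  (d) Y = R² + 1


Checking option (c) Y = R³:
  R = 0.85 -> Y = 0.615 ✓
  R = 0.949 -> Y = 0.855 ✓
  R = 0.959 -> Y = 0.882 ✓
All samples match this transformation.

(c) R³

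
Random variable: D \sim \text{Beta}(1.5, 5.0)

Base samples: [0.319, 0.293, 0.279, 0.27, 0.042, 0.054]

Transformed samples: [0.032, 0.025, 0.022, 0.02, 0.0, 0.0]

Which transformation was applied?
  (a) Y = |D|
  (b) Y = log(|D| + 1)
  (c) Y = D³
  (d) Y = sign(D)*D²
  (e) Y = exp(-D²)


Checking option (c) Y = D³:
  D = 0.319 -> Y = 0.032 ✓
  D = 0.293 -> Y = 0.025 ✓
  D = 0.279 -> Y = 0.022 ✓
All samples match this transformation.

(c) D³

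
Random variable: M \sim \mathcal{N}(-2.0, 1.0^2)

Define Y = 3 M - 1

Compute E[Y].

For Y = 3M - 1:
E[Y] = 3 * E[M] - 1
E[M] = -2.0 = -2
E[Y] = 3 * (-2) - 1 = -7

-7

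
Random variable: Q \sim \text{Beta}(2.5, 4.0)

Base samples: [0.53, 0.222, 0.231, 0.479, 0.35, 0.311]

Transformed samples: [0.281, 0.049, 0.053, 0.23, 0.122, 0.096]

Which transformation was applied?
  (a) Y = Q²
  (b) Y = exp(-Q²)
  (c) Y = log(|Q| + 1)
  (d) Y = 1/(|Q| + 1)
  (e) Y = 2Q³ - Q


Checking option (a) Y = Q²:
  Q = 0.53 -> Y = 0.281 ✓
  Q = 0.222 -> Y = 0.049 ✓
  Q = 0.231 -> Y = 0.053 ✓
All samples match this transformation.

(a) Q²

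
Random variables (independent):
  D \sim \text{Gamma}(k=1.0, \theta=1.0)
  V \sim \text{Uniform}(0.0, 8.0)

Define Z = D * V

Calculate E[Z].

For independent RVs: E[XY] = E[X]*E[Y]
E[D] = 1
E[V] = 4
E[Z] = 1 * 4 = 4

4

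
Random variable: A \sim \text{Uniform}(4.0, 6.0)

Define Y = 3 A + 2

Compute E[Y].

For Y = 3A + 2:
E[Y] = 3 * E[A] + 2
E[A] = (4 + 6)/2 = 5
E[Y] = 3 * 5 + 2 = 17

17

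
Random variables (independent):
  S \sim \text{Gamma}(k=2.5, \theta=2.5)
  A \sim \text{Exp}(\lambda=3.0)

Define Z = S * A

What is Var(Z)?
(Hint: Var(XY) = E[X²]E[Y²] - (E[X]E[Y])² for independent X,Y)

Var(XY) = E[X²]E[Y²] - (E[X]E[Y])²
E[S] = 6.25, Var(S) = 15.625
E[A] = 0.33333333, Var(A) = 0.11111111
E[S²] = 15.625 + 6.25² = 54.6875
E[A²] = 0.11111111 + 0.33333333² = 0.22222222
Var(Z) = 54.6875*0.22222222 - (6.25*0.33333333)²
= 12.152778 - 4.3402778 = 7.8125

7.8125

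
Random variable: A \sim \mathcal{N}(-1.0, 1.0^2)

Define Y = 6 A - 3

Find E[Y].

For Y = 6A - 3:
E[Y] = 6 * E[A] - 3
E[A] = -1.0 = -1
E[Y] = 6 * (-1) - 3 = -9

-9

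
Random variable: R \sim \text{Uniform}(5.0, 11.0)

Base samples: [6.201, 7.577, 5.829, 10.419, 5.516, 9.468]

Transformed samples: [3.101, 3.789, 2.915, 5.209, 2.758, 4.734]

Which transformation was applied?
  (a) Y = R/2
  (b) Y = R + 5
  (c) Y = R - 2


Checking option (a) Y = R/2:
  R = 6.201 -> Y = 3.101 ✓
  R = 7.577 -> Y = 3.789 ✓
  R = 5.829 -> Y = 2.915 ✓
All samples match this transformation.

(a) R/2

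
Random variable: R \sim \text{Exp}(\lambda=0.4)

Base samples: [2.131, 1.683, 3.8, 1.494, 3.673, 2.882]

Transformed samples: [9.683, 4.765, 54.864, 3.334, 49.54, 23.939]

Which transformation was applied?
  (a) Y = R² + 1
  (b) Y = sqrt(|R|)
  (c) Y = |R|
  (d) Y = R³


Checking option (d) Y = R³:
  R = 2.131 -> Y = 9.683 ✓
  R = 1.683 -> Y = 4.765 ✓
  R = 3.8 -> Y = 54.864 ✓
All samples match this transformation.

(d) R³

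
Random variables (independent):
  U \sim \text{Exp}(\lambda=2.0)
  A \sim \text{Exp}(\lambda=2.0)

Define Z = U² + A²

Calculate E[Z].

E[Z] = E[U²] + E[A²]
E[U²] = Var(U) + E[U]² = 0.25 + 0.25 = 0.5
E[A²] = Var(A) + E[A]² = 0.25 + 0.25 = 0.5
E[Z] = 0.5 + 0.5 = 1

1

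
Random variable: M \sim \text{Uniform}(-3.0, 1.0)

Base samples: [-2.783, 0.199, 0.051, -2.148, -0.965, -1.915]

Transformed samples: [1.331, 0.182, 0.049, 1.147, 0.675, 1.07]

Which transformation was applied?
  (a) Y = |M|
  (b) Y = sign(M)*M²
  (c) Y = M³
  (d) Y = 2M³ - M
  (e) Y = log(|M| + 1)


Checking option (e) Y = log(|M| + 1):
  M = -2.783 -> Y = 1.331 ✓
  M = 0.199 -> Y = 0.182 ✓
  M = 0.051 -> Y = 0.049 ✓
All samples match this transformation.

(e) log(|M| + 1)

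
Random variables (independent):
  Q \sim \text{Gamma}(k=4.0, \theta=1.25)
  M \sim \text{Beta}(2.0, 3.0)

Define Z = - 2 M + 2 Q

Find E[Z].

E[Z] = 2*E[Q] - 2*E[M]
E[Q] = 5
E[M] = 0.4
E[Z] = 2*5 - 2*0.4 = 9.2

9.2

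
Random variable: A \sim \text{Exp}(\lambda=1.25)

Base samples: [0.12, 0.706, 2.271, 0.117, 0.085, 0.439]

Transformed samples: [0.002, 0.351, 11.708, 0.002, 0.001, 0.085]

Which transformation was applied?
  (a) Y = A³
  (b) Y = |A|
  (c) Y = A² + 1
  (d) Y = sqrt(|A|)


Checking option (a) Y = A³:
  A = 0.12 -> Y = 0.002 ✓
  A = 0.706 -> Y = 0.351 ✓
  A = 2.271 -> Y = 11.708 ✓
All samples match this transformation.

(a) A³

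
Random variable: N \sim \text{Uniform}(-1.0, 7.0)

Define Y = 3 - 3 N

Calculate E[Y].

For Y = -3N + 3:
E[Y] = -3 * E[N] + 3
E[N] = (-1 + 7)/2 = 3
E[Y] = -3 * 3 + 3 = -6

-6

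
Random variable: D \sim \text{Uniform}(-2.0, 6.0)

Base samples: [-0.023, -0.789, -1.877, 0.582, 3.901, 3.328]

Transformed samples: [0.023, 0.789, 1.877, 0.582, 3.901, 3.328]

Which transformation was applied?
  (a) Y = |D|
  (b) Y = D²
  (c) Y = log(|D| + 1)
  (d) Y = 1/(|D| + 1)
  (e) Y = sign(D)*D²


Checking option (a) Y = |D|:
  D = -0.023 -> Y = 0.023 ✓
  D = -0.789 -> Y = 0.789 ✓
  D = -1.877 -> Y = 1.877 ✓
All samples match this transformation.

(a) |D|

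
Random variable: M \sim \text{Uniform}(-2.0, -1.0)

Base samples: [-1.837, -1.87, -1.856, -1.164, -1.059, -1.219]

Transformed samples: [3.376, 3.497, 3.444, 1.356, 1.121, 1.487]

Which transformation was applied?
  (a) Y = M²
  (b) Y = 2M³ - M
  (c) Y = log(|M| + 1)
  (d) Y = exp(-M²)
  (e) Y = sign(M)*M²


Checking option (a) Y = M²:
  M = -1.837 -> Y = 3.376 ✓
  M = -1.87 -> Y = 3.497 ✓
  M = -1.856 -> Y = 3.444 ✓
All samples match this transformation.

(a) M²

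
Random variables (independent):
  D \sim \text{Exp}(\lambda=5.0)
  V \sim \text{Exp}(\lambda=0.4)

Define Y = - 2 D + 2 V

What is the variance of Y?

For independent RVs: Var(aX + bY) = a²Var(X) + b²Var(Y)
Var(D) = 0.04
Var(V) = 6.25
Var(Y) = (-2)²*0.04 + 2²*6.25
= 4*0.04 + 4*6.25 = 25.16

25.16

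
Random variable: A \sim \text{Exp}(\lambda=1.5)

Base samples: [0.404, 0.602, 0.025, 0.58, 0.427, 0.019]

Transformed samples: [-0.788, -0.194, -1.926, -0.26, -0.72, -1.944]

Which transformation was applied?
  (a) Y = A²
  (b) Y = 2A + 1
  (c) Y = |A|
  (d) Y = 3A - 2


Checking option (d) Y = 3A - 2:
  A = 0.404 -> Y = -0.788 ✓
  A = 0.602 -> Y = -0.194 ✓
  A = 0.025 -> Y = -1.926 ✓
All samples match this transformation.

(d) 3A - 2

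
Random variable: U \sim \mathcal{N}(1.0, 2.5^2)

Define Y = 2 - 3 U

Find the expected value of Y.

For Y = -3U + 2:
E[Y] = -3 * E[U] + 2
E[U] = 1.0 = 1
E[Y] = -3 * 1 + 2 = -1

-1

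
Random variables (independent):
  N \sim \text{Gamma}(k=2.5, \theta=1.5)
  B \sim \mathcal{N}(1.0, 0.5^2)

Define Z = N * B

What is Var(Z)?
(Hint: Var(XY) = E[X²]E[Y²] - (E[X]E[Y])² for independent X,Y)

Var(XY) = E[X²]E[Y²] - (E[X]E[Y])²
E[N] = 3.75, Var(N) = 5.625
E[B] = 1, Var(B) = 0.25
E[N²] = 5.625 + 3.75² = 19.6875
E[B²] = 0.25 + 1² = 1.25
Var(Z) = 19.6875*1.25 - (3.75*1)²
= 24.609375 - 14.0625 = 10.546875

10.546875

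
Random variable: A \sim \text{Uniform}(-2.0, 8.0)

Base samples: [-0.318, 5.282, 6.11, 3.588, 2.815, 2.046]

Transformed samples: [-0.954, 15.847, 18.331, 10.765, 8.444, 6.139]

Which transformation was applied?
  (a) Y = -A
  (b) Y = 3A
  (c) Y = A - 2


Checking option (b) Y = 3A:
  A = -0.318 -> Y = -0.954 ✓
  A = 5.282 -> Y = 15.847 ✓
  A = 6.11 -> Y = 18.331 ✓
All samples match this transformation.

(b) 3A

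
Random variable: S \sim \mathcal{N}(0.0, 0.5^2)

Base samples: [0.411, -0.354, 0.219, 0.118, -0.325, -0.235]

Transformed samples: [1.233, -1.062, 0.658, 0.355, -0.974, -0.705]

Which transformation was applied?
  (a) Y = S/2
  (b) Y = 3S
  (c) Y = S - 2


Checking option (b) Y = 3S:
  S = 0.411 -> Y = 1.233 ✓
  S = -0.354 -> Y = -1.062 ✓
  S = 0.219 -> Y = 0.658 ✓
All samples match this transformation.

(b) 3S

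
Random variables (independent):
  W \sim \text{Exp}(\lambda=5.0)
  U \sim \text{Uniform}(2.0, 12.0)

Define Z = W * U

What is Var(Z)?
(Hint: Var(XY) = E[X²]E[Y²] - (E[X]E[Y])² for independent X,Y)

Var(XY) = E[X²]E[Y²] - (E[X]E[Y])²
E[W] = 0.2, Var(W) = 0.04
E[U] = 7, Var(U) = 8.3333333
E[W²] = 0.04 + 0.2² = 0.08
E[U²] = 8.3333333 + 7² = 57.333333
Var(Z) = 0.08*57.333333 - (0.2*7)²
= 4.5866667 - 1.96 = 2.6266667

2.6266667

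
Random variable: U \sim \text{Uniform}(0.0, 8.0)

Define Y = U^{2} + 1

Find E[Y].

E[Y] = 1*E[U²] + 1
E[U] = 4
E[U²] = Var(U) + (E[U])² = 5.3333333 + 16 = 21.333333
E[Y] = 1*21.333333 + 1 = 22.333333

22.333333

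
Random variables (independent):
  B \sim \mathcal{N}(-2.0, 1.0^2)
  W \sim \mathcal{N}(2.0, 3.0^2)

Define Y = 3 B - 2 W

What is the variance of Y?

For independent RVs: Var(aX + bY) = a²Var(X) + b²Var(Y)
Var(B) = 1
Var(W) = 9
Var(Y) = 3²*1 + (-2)²*9
= 9*1 + 4*9 = 45

45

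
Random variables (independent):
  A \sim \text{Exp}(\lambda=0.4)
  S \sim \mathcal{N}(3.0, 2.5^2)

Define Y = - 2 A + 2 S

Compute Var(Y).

For independent RVs: Var(aX + bY) = a²Var(X) + b²Var(Y)
Var(A) = 6.25
Var(S) = 6.25
Var(Y) = (-2)²*6.25 + 2²*6.25
= 4*6.25 + 4*6.25 = 50

50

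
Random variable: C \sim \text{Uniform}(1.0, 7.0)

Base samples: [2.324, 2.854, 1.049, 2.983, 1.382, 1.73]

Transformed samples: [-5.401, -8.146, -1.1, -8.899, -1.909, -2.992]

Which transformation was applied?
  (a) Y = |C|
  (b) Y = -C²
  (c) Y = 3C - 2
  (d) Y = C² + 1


Checking option (b) Y = -C²:
  C = 2.324 -> Y = -5.401 ✓
  C = 2.854 -> Y = -8.146 ✓
  C = 1.049 -> Y = -1.1 ✓
All samples match this transformation.

(b) -C²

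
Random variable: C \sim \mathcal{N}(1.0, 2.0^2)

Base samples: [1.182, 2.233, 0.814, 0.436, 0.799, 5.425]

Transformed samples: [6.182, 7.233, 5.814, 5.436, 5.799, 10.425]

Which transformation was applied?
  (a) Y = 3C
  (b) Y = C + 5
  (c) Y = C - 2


Checking option (b) Y = C + 5:
  C = 1.182 -> Y = 6.182 ✓
  C = 2.233 -> Y = 7.233 ✓
  C = 0.814 -> Y = 5.814 ✓
All samples match this transformation.

(b) C + 5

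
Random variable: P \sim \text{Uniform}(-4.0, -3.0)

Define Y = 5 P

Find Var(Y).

For Y = aP + b: Var(Y) = a² * Var(P)
Var(P) = (-3 + 4)^2/12 = 0.083333333
Var(Y) = 5² * 0.083333333 = 25 * 0.083333333 = 2.0833333

2.0833333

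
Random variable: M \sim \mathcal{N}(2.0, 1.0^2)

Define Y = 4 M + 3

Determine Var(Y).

For Y = aM + b: Var(Y) = a² * Var(M)
Var(M) = 1.0^2 = 1
Var(Y) = 4² * 1 = 16 * 1 = 16

16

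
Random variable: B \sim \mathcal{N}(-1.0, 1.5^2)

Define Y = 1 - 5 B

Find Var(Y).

For Y = aB + b: Var(Y) = a² * Var(B)
Var(B) = 1.5^2 = 2.25
Var(Y) = (-5)² * 2.25 = 25 * 2.25 = 56.25

56.25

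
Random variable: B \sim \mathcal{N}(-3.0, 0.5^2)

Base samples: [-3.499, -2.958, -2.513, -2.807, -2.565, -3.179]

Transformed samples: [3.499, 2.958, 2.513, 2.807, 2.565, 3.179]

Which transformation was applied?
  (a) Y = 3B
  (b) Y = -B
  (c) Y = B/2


Checking option (b) Y = -B:
  B = -3.499 -> Y = 3.499 ✓
  B = -2.958 -> Y = 2.958 ✓
  B = -2.513 -> Y = 2.513 ✓
All samples match this transformation.

(b) -B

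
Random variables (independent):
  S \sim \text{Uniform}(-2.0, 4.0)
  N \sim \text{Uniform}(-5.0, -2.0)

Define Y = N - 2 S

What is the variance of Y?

For independent RVs: Var(aX + bY) = a²Var(X) + b²Var(Y)
Var(S) = 3
Var(N) = 0.75
Var(Y) = (-2)²*3 + 1²*0.75
= 4*3 + 1*0.75 = 12.75

12.75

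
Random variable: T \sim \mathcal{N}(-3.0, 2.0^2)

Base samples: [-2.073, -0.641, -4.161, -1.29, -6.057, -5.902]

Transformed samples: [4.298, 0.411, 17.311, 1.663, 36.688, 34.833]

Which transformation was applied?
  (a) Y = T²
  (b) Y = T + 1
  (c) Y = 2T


Checking option (a) Y = T²:
  T = -2.073 -> Y = 4.298 ✓
  T = -0.641 -> Y = 0.411 ✓
  T = -4.161 -> Y = 17.311 ✓
All samples match this transformation.

(a) T²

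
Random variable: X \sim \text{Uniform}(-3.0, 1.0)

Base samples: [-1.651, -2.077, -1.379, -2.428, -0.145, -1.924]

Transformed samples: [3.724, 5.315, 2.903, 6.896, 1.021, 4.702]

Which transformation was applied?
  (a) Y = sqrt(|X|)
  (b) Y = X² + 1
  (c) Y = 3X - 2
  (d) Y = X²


Checking option (b) Y = X² + 1:
  X = -1.651 -> Y = 3.724 ✓
  X = -2.077 -> Y = 5.315 ✓
  X = -1.379 -> Y = 2.903 ✓
All samples match this transformation.

(b) X² + 1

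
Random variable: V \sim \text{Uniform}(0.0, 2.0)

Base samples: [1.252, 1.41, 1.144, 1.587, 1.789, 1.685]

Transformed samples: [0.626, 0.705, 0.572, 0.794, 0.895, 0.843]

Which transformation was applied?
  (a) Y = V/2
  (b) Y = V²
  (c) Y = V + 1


Checking option (a) Y = V/2:
  V = 1.252 -> Y = 0.626 ✓
  V = 1.41 -> Y = 0.705 ✓
  V = 1.144 -> Y = 0.572 ✓
All samples match this transformation.

(a) V/2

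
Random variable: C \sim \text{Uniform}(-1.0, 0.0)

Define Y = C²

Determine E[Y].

Using E[X²] = Var(X) + (E[X])²:
E[C] = -0.5
Var(C) = (0 + 1)^2/12 = 0.083333333
E[C²] = 0.083333333 + (-0.5)² = 0.083333333 + 0.25 = 0.33333333

0.33333333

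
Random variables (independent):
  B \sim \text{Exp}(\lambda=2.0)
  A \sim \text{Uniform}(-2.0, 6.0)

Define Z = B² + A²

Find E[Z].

E[Z] = E[B²] + E[A²]
E[B²] = Var(B) + E[B]² = 0.25 + 0.25 = 0.5
E[A²] = Var(A) + E[A]² = 5.3333333 + 4 = 9.3333333
E[Z] = 0.5 + 9.3333333 = 9.8333333

9.8333333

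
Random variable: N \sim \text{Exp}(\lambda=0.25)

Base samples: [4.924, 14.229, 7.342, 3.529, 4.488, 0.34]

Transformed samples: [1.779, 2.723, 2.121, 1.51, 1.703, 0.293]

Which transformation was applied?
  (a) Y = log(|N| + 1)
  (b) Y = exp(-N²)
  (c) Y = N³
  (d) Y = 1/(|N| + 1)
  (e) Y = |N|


Checking option (a) Y = log(|N| + 1):
  N = 4.924 -> Y = 1.779 ✓
  N = 14.229 -> Y = 2.723 ✓
  N = 7.342 -> Y = 2.121 ✓
All samples match this transformation.

(a) log(|N| + 1)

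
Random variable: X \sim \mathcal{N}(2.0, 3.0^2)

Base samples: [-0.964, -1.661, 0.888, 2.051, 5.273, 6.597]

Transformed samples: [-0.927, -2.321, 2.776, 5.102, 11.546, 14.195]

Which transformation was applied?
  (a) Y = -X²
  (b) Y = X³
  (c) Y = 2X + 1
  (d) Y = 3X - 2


Checking option (c) Y = 2X + 1:
  X = -0.964 -> Y = -0.927 ✓
  X = -1.661 -> Y = -2.321 ✓
  X = 0.888 -> Y = 2.776 ✓
All samples match this transformation.

(c) 2X + 1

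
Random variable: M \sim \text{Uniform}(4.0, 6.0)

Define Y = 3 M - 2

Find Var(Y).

For Y = aM + b: Var(Y) = a² * Var(M)
Var(M) = (6 - 4)^2/12 = 0.33333333
Var(Y) = 3² * 0.33333333 = 9 * 0.33333333 = 3

3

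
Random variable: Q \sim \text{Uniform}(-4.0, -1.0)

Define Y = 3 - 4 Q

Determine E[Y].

For Y = -4Q + 3:
E[Y] = -4 * E[Q] + 3
E[Q] = (-4 - 1)/2 = -2.5
E[Y] = -4 * (-2.5) + 3 = 13

13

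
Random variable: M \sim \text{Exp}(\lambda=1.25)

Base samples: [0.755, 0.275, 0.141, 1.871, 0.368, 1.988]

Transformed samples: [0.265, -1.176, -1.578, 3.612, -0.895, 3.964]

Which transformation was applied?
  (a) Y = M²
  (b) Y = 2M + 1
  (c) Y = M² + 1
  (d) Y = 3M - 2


Checking option (d) Y = 3M - 2:
  M = 0.755 -> Y = 0.265 ✓
  M = 0.275 -> Y = -1.176 ✓
  M = 0.141 -> Y = -1.578 ✓
All samples match this transformation.

(d) 3M - 2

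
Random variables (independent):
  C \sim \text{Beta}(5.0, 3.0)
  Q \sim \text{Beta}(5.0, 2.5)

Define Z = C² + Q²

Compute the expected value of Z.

E[Z] = E[C²] + E[Q²]
E[C²] = Var(C) + E[C]² = 0.026041667 + 0.390625 = 0.41666667
E[Q²] = Var(Q) + E[Q]² = 0.026143791 + 0.44444444 = 0.47058824
E[Z] = 0.41666667 + 0.47058824 = 0.8872549

0.8872549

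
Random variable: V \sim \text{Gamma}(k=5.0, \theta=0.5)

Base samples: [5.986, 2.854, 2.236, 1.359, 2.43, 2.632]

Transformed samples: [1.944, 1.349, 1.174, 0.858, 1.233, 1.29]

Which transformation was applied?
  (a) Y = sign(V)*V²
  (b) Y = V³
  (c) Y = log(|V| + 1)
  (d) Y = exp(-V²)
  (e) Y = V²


Checking option (c) Y = log(|V| + 1):
  V = 5.986 -> Y = 1.944 ✓
  V = 2.854 -> Y = 1.349 ✓
  V = 2.236 -> Y = 1.174 ✓
All samples match this transformation.

(c) log(|V| + 1)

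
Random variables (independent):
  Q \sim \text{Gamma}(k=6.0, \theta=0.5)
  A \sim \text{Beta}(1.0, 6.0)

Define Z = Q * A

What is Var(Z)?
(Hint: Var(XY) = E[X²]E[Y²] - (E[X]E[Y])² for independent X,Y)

Var(XY) = E[X²]E[Y²] - (E[X]E[Y])²
E[Q] = 3, Var(Q) = 1.5
E[A] = 0.14285714, Var(A) = 0.015306122
E[Q²] = 1.5 + 3² = 10.5
E[A²] = 0.015306122 + 0.14285714² = 0.035714286
Var(Z) = 10.5*0.035714286 - (3*0.14285714)²
= 0.375 - 0.18367347 = 0.19132653

0.19132653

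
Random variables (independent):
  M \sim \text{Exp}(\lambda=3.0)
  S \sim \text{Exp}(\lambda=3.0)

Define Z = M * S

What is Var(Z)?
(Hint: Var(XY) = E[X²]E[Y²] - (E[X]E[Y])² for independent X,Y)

Var(XY) = E[X²]E[Y²] - (E[X]E[Y])²
E[M] = 0.33333333, Var(M) = 0.11111111
E[S] = 0.33333333, Var(S) = 0.11111111
E[M²] = 0.11111111 + 0.33333333² = 0.22222222
E[S²] = 0.11111111 + 0.33333333² = 0.22222222
Var(Z) = 0.22222222*0.22222222 - (0.33333333*0.33333333)²
= 0.049382716 - 0.012345679 = 0.037037037

0.037037037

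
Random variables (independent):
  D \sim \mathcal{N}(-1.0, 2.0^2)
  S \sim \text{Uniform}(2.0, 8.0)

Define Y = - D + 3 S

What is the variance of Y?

For independent RVs: Var(aX + bY) = a²Var(X) + b²Var(Y)
Var(D) = 4
Var(S) = 3
Var(Y) = (-1)²*4 + 3²*3
= 1*4 + 9*3 = 31

31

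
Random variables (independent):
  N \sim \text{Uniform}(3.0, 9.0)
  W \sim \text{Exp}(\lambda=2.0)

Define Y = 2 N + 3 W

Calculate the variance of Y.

For independent RVs: Var(aX + bY) = a²Var(X) + b²Var(Y)
Var(N) = 3
Var(W) = 0.25
Var(Y) = 2²*3 + 3²*0.25
= 4*3 + 9*0.25 = 14.25

14.25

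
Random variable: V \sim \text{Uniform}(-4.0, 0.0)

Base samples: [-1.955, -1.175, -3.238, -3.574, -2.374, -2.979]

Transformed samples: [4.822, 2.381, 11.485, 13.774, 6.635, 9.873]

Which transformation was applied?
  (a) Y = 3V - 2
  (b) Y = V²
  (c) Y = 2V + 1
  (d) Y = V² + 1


Checking option (d) Y = V² + 1:
  V = -1.955 -> Y = 4.822 ✓
  V = -1.175 -> Y = 2.381 ✓
  V = -3.238 -> Y = 11.485 ✓
All samples match this transformation.

(d) V² + 1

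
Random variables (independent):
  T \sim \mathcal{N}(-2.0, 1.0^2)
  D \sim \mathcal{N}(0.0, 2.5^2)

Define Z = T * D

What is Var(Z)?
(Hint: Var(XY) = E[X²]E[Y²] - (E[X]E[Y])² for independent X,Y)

Var(XY) = E[X²]E[Y²] - (E[X]E[Y])²
E[T] = -2, Var(T) = 1
E[D] = 0, Var(D) = 6.25
E[T²] = 1 + (-2)² = 5
E[D²] = 6.25 + 0² = 6.25
Var(Z) = 5*6.25 - (-2*0)²
= 31.25 - 0 = 31.25

31.25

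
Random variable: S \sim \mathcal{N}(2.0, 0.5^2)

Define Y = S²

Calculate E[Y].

Using E[X²] = Var(X) + (E[X])²:
E[S] = 2
Var(S) = 0.5^2 = 0.25
E[S²] = 0.25 + 2² = 0.25 + 4 = 4.25

4.25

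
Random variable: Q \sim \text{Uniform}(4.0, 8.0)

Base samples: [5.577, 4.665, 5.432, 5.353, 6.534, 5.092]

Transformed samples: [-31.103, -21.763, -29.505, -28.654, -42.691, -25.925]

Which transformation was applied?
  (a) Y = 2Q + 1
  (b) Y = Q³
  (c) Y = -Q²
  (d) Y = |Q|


Checking option (c) Y = -Q²:
  Q = 5.577 -> Y = -31.103 ✓
  Q = 4.665 -> Y = -21.763 ✓
  Q = 5.432 -> Y = -29.505 ✓
All samples match this transformation.

(c) -Q²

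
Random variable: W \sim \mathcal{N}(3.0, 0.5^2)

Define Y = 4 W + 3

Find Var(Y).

For Y = aW + b: Var(Y) = a² * Var(W)
Var(W) = 0.5^2 = 0.25
Var(Y) = 4² * 0.25 = 16 * 0.25 = 4

4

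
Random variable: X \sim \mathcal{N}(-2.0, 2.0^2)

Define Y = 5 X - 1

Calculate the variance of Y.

For Y = aX + b: Var(Y) = a² * Var(X)
Var(X) = 2.0^2 = 4
Var(Y) = 5² * 4 = 25 * 4 = 100

100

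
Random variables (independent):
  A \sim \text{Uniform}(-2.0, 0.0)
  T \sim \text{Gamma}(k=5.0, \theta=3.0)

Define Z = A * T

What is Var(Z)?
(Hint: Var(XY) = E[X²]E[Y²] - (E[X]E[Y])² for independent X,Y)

Var(XY) = E[X²]E[Y²] - (E[X]E[Y])²
E[A] = -1, Var(A) = 0.33333333
E[T] = 15, Var(T) = 45
E[A²] = 0.33333333 + (-1)² = 1.3333333
E[T²] = 45 + 15² = 270
Var(Z) = 1.3333333*270 - (-1*15)²
= 360 - 225 = 135

135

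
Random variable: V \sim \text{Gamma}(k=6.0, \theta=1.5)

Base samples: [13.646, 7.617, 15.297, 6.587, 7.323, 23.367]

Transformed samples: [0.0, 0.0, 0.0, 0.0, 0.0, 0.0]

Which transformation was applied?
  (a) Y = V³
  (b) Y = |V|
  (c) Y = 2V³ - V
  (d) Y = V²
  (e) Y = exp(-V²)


Checking option (e) Y = exp(-V²):
  V = 13.646 -> Y = 0.0 ✓
  V = 7.617 -> Y = 0.0 ✓
  V = 15.297 -> Y = 0.0 ✓
All samples match this transformation.

(e) exp(-V²)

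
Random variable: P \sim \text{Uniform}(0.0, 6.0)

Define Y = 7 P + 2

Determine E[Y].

For Y = 7P + 2:
E[Y] = 7 * E[P] + 2
E[P] = (0 + 6)/2 = 3
E[Y] = 7 * 3 + 2 = 23

23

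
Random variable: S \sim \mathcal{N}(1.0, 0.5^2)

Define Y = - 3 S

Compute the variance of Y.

For Y = aS + b: Var(Y) = a² * Var(S)
Var(S) = 0.5^2 = 0.25
Var(Y) = (-3)² * 0.25 = 9 * 0.25 = 2.25

2.25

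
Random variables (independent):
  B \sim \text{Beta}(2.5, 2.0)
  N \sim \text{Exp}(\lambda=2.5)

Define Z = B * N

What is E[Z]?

For independent RVs: E[XY] = E[X]*E[Y]
E[B] = 0.55555556
E[N] = 0.4
E[Z] = 0.55555556 * 0.4 = 0.22222222

0.22222222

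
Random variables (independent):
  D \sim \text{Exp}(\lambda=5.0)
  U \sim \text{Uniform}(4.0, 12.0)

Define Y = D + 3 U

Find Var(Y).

For independent RVs: Var(aX + bY) = a²Var(X) + b²Var(Y)
Var(D) = 0.04
Var(U) = 5.3333333
Var(Y) = 1²*0.04 + 3²*5.3333333
= 1*0.04 + 9*5.3333333 = 48.04

48.04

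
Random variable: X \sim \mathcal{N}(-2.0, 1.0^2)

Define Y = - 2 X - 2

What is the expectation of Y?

For Y = -2X - 2:
E[Y] = -2 * E[X] - 2
E[X] = -2.0 = -2
E[Y] = -2 * (-2) - 2 = 2

2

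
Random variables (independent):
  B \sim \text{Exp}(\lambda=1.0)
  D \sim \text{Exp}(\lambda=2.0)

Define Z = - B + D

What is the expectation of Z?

E[Z] = -1*E[B] + 1*E[D]
E[B] = 1
E[D] = 0.5
E[Z] = -1*1 + 1*0.5 = -0.5

-0.5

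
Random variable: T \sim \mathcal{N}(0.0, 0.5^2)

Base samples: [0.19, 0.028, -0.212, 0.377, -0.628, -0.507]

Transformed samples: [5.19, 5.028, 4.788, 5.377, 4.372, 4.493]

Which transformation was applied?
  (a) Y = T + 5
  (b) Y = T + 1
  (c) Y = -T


Checking option (a) Y = T + 5:
  T = 0.19 -> Y = 5.19 ✓
  T = 0.028 -> Y = 5.028 ✓
  T = -0.212 -> Y = 4.788 ✓
All samples match this transformation.

(a) T + 5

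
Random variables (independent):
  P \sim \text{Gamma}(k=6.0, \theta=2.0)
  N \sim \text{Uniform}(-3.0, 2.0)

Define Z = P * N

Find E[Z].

For independent RVs: E[XY] = E[X]*E[Y]
E[P] = 12
E[N] = -0.5
E[Z] = 12 * (-0.5) = -6

-6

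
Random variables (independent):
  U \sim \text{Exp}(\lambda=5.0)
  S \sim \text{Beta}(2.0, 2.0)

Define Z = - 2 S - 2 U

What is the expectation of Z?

E[Z] = -2*E[U] - 2*E[S]
E[U] = 0.2
E[S] = 0.5
E[Z] = -2*0.2 - 2*0.5 = -1.4

-1.4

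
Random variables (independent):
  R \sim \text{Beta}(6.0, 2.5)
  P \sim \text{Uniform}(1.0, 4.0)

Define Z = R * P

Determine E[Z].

For independent RVs: E[XY] = E[X]*E[Y]
E[R] = 0.70588235
E[P] = 2.5
E[Z] = 0.70588235 * 2.5 = 1.7647059

1.7647059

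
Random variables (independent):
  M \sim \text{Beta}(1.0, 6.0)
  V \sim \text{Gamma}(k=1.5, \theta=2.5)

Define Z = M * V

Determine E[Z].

For independent RVs: E[XY] = E[X]*E[Y]
E[M] = 0.14285714
E[V] = 3.75
E[Z] = 0.14285714 * 3.75 = 0.53571429

0.53571429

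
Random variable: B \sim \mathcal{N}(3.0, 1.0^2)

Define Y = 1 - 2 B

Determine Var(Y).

For Y = aB + b: Var(Y) = a² * Var(B)
Var(B) = 1.0^2 = 1
Var(Y) = (-2)² * 1 = 4 * 1 = 4

4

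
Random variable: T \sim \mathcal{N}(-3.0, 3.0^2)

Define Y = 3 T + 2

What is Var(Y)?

For Y = aT + b: Var(Y) = a² * Var(T)
Var(T) = 3.0^2 = 9
Var(Y) = 3² * 9 = 9 * 9 = 81

81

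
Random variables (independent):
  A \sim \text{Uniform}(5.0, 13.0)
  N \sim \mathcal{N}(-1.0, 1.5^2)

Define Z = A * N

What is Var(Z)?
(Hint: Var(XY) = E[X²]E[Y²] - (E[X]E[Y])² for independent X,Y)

Var(XY) = E[X²]E[Y²] - (E[X]E[Y])²
E[A] = 9, Var(A) = 5.3333333
E[N] = -1, Var(N) = 2.25
E[A²] = 5.3333333 + 9² = 86.333333
E[N²] = 2.25 + (-1)² = 3.25
Var(Z) = 86.333333*3.25 - (9*(-1))²
= 280.58333 - 81 = 199.58333

199.58333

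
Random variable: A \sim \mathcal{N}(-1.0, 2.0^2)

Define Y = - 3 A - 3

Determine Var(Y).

For Y = aA + b: Var(Y) = a² * Var(A)
Var(A) = 2.0^2 = 4
Var(Y) = (-3)² * 4 = 9 * 4 = 36

36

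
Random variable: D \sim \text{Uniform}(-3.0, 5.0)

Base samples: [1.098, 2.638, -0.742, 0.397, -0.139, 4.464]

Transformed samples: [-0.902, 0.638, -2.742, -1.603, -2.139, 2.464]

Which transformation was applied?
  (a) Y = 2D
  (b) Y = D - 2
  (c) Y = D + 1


Checking option (b) Y = D - 2:
  D = 1.098 -> Y = -0.902 ✓
  D = 2.638 -> Y = 0.638 ✓
  D = -0.742 -> Y = -2.742 ✓
All samples match this transformation.

(b) D - 2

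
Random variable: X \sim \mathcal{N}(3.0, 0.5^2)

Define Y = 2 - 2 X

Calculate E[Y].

For Y = -2X + 2:
E[Y] = -2 * E[X] + 2
E[X] = 3.0 = 3
E[Y] = -2 * 3 + 2 = -4

-4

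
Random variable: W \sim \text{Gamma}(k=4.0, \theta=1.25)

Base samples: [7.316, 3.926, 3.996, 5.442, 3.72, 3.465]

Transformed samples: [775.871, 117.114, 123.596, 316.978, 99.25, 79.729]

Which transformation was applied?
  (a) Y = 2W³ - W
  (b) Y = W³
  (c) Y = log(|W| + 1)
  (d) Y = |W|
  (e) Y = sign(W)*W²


Checking option (a) Y = 2W³ - W:
  W = 7.316 -> Y = 775.871 ✓
  W = 3.926 -> Y = 117.114 ✓
  W = 3.996 -> Y = 123.596 ✓
All samples match this transformation.

(a) 2W³ - W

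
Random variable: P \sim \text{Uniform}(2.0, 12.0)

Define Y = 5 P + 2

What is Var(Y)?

For Y = aP + b: Var(Y) = a² * Var(P)
Var(P) = (12 - 2)^2/12 = 8.3333333
Var(Y) = 5² * 8.3333333 = 25 * 8.3333333 = 208.33333

208.33333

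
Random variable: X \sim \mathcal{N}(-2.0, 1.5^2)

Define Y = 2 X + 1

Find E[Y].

For Y = 2X + 1:
E[Y] = 2 * E[X] + 1
E[X] = -2.0 = -2
E[Y] = 2 * (-2) + 1 = -3

-3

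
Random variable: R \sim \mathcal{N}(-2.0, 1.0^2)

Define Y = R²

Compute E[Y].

Using E[X²] = Var(X) + (E[X])²:
E[R] = -2
Var(R) = 1.0^2 = 1
E[R²] = 1 + (-2)² = 1 + 4 = 5

5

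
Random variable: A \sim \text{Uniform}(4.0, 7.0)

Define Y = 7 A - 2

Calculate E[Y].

For Y = 7A - 2:
E[Y] = 7 * E[A] - 2
E[A] = (4 + 7)/2 = 5.5
E[Y] = 7 * 5.5 - 2 = 36.5

36.5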